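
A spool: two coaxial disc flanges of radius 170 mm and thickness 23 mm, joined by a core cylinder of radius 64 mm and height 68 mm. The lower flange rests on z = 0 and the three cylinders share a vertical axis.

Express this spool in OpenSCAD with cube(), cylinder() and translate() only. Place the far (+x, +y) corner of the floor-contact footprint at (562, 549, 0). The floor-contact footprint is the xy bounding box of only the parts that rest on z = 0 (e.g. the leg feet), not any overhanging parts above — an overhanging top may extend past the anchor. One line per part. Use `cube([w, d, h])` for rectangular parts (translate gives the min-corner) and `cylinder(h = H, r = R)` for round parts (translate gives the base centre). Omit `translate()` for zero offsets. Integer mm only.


translate([392, 379, 0]) cylinder(h = 23, r = 170);
translate([392, 379, 23]) cylinder(h = 68, r = 64);
translate([392, 379, 91]) cylinder(h = 23, r = 170);


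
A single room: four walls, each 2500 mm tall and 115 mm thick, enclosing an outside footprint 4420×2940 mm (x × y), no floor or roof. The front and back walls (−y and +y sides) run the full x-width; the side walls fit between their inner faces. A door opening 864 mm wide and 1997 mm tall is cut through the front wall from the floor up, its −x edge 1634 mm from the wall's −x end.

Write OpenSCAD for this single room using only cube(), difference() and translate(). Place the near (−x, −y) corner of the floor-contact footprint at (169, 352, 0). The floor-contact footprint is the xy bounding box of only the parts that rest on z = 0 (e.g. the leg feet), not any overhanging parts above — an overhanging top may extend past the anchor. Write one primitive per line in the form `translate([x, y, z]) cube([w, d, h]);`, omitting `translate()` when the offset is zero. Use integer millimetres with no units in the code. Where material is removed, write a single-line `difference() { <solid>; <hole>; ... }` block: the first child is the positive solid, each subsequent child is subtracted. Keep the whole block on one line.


difference() { translate([169, 352, 0]) cube([4420, 115, 2500]); translate([1803, 352, 0]) cube([864, 115, 1997]); }
translate([169, 3177, 0]) cube([4420, 115, 2500]);
translate([169, 467, 0]) cube([115, 2710, 2500]);
translate([4474, 467, 0]) cube([115, 2710, 2500]);


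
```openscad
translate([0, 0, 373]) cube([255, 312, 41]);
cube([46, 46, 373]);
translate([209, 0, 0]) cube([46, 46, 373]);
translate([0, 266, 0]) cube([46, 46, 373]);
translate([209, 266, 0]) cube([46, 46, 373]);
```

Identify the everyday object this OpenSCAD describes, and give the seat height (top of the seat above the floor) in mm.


A stool. The seat height is 414 mm.

A 255×312×41 slab at z = 373 on four corner posts — a stool. The seat top is 373 + 41 = 414 mm.


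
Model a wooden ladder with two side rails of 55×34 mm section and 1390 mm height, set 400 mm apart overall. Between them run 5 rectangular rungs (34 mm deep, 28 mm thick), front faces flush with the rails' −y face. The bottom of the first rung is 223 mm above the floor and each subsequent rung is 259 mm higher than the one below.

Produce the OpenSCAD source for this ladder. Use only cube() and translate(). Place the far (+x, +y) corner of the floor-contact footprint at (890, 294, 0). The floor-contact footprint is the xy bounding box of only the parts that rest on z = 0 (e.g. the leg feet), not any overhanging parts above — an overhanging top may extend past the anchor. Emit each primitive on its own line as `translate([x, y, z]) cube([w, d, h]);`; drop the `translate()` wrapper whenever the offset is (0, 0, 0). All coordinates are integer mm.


translate([490, 260, 0]) cube([55, 34, 1390]);
translate([835, 260, 0]) cube([55, 34, 1390]);
translate([545, 260, 223]) cube([290, 34, 28]);
translate([545, 260, 482]) cube([290, 34, 28]);
translate([545, 260, 741]) cube([290, 34, 28]);
translate([545, 260, 1000]) cube([290, 34, 28]);
translate([545, 260, 1259]) cube([290, 34, 28]);


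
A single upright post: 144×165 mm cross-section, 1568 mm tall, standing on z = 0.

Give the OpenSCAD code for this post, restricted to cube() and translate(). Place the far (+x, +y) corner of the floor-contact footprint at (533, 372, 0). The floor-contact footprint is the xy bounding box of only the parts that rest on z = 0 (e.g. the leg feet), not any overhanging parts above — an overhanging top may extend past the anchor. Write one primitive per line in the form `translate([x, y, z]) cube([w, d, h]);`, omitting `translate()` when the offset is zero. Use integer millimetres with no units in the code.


translate([389, 207, 0]) cube([144, 165, 1568]);


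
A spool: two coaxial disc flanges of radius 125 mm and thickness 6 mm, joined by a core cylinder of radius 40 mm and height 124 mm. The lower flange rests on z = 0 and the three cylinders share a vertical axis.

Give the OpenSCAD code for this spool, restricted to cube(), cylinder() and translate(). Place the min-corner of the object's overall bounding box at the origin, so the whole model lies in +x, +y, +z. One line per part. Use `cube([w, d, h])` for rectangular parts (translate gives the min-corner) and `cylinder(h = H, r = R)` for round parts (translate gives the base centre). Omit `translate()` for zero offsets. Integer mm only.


translate([125, 125, 0]) cylinder(h = 6, r = 125);
translate([125, 125, 6]) cylinder(h = 124, r = 40);
translate([125, 125, 130]) cylinder(h = 6, r = 125);


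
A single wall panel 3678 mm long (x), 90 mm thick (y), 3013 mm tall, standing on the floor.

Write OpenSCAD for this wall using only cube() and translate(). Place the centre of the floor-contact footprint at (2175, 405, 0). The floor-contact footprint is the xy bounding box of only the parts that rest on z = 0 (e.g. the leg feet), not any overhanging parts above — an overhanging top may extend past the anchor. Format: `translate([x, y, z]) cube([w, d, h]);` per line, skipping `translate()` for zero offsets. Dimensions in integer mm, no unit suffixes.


translate([336, 360, 0]) cube([3678, 90, 3013]);


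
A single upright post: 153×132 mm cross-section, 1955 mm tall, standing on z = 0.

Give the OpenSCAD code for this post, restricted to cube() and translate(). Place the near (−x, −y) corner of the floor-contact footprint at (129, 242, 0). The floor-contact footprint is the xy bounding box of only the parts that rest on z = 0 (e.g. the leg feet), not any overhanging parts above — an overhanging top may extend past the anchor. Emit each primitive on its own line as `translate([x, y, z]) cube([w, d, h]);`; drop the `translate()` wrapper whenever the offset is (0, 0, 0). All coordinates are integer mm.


translate([129, 242, 0]) cube([153, 132, 1955]);


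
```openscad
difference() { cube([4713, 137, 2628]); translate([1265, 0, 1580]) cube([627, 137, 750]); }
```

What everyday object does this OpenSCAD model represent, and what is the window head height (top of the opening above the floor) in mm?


A wall with a window opening. The window head height is 2330 mm.

A wall with a rectangular opening subtracted — a window. Sill at z = 1580, opening 750 mm tall, so the head is at 1580 + 750 = 2330 mm.


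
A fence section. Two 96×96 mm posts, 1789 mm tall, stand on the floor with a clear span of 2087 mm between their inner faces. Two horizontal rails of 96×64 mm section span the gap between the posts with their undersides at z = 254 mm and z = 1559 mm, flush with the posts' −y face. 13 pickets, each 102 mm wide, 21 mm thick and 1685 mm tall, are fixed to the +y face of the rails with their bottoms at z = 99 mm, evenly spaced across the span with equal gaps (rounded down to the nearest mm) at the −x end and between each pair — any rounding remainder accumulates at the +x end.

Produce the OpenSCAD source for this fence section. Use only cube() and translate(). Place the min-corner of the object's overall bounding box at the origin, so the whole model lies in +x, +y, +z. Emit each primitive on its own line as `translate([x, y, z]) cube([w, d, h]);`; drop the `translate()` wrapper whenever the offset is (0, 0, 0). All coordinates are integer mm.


cube([96, 96, 1789]);
translate([2183, 0, 0]) cube([96, 96, 1789]);
translate([96, 0, 254]) cube([2087, 96, 64]);
translate([96, 0, 1559]) cube([2087, 96, 64]);
translate([150, 96, 99]) cube([102, 21, 1685]);
translate([306, 96, 99]) cube([102, 21, 1685]);
translate([462, 96, 99]) cube([102, 21, 1685]);
translate([618, 96, 99]) cube([102, 21, 1685]);
translate([774, 96, 99]) cube([102, 21, 1685]);
translate([930, 96, 99]) cube([102, 21, 1685]);
translate([1086, 96, 99]) cube([102, 21, 1685]);
translate([1242, 96, 99]) cube([102, 21, 1685]);
translate([1398, 96, 99]) cube([102, 21, 1685]);
translate([1554, 96, 99]) cube([102, 21, 1685]);
translate([1710, 96, 99]) cube([102, 21, 1685]);
translate([1866, 96, 99]) cube([102, 21, 1685]);
translate([2022, 96, 99]) cube([102, 21, 1685]);


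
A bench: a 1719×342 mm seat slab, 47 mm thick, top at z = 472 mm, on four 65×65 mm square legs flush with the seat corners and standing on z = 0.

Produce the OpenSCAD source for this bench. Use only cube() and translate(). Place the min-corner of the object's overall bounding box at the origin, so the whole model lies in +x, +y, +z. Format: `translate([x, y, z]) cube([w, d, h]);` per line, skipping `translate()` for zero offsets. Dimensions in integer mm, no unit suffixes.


// leg_h = 472 − 47 = 425
translate([0, 0, 425]) cube([1719, 342, 47]);
cube([65, 65, 425]);
translate([0, 277, 0]) cube([65, 65, 425]);
translate([1654, 0, 0]) cube([65, 65, 425]);
translate([1654, 277, 0]) cube([65, 65, 425]);


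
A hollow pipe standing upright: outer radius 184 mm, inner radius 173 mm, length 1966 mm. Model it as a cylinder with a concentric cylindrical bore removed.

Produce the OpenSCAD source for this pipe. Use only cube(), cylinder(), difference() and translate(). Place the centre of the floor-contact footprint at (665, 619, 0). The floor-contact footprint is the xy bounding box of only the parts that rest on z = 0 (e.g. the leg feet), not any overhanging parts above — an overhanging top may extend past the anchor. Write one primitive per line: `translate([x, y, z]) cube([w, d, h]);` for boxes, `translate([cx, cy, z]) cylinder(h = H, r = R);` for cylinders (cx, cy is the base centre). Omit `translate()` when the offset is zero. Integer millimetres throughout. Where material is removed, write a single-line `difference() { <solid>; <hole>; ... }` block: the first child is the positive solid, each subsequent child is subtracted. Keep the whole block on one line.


difference() { translate([665, 619, 0]) cylinder(h = 1966, r = 184); translate([665, 619, 0]) cylinder(h = 1966, r = 173); }


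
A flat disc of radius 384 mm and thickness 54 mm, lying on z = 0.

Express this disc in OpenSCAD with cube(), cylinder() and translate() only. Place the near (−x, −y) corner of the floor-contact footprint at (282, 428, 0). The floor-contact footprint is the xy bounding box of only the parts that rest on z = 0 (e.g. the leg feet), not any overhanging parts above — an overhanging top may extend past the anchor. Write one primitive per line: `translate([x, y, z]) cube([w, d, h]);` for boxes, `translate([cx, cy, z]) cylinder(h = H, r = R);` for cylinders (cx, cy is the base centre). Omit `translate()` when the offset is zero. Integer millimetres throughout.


translate([666, 812, 0]) cylinder(h = 54, r = 384);


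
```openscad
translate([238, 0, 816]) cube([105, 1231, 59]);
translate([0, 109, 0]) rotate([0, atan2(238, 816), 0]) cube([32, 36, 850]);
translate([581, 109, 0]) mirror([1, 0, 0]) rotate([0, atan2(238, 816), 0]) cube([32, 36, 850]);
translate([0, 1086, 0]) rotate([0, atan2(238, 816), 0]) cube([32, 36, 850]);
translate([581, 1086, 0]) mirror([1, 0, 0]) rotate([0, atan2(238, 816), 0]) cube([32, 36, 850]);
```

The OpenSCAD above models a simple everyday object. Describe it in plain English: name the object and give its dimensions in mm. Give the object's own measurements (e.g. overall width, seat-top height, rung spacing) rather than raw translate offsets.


A sawhorse. A 105×1231×59 mm beam (x, y, z) sits on two A-frame leg pairs. Each pair is two raked legs of 32×36 mm section (36 mm along y) splaying symmetrically in x. Each leg rises 816 mm vertically over 238 mm of horizontal reach and is 850 mm long along its own axis. Every leg's outer bottom edge rests on the floor and its outer top edge meets a bottom edge of the beam — the left legs (tilting toward +x) meet the beam's −x bottom edge, the right legs (their mirror images, tilting toward −x) meet its +x bottom edge — so the leg tops tuck under the beam, the beam's underside is 816 mm above the floor, and the feet are 581 mm apart outside-to-outside with the beam centred between them. The two leg pairs are set in 109 mm from either end of the beam.


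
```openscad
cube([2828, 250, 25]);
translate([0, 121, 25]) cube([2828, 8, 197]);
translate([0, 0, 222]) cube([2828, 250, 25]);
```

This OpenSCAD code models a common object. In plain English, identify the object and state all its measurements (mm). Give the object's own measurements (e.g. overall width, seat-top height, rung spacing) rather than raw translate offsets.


An I-beam lying along x, 2828 mm long. Overall section height 247 mm. Two flanges 250 mm wide (y) and 25 mm thick, one on the floor and one at the top; a web 8 mm thick runs between them, centred on the flange width.


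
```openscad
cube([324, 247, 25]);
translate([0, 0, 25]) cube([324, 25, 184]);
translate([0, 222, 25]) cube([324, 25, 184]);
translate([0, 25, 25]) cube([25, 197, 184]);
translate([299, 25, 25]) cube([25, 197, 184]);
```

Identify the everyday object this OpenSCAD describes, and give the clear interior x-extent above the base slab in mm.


An open box. The internal width is 274 mm.

A 324×247 base slab with four walls standing on it — an open box. The base is 324 mm wide and the walls are 25 mm thick, so the internal width is 324 − 2 × 25 = 274 mm.


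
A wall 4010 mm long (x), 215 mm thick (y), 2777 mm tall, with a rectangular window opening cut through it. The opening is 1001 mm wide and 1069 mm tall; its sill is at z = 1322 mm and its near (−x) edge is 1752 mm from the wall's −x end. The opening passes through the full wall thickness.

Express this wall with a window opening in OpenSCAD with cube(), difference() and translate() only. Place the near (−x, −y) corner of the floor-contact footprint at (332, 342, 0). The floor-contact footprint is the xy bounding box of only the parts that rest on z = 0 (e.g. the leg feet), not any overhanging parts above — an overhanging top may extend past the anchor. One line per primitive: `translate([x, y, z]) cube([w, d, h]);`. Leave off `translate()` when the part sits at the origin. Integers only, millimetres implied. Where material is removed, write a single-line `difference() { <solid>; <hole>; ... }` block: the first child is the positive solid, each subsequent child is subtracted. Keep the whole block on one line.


difference() { translate([332, 342, 0]) cube([4010, 215, 2777]); translate([2084, 342, 1322]) cube([1001, 215, 1069]); }


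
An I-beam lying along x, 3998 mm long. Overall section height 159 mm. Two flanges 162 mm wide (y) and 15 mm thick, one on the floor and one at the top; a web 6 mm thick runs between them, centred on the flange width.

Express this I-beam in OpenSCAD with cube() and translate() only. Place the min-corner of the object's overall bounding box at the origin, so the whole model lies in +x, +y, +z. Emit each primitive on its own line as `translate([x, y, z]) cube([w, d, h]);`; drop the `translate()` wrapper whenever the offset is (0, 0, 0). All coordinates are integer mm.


cube([3998, 162, 15]);
translate([0, 78, 15]) cube([3998, 6, 129]);
translate([0, 0, 144]) cube([3998, 162, 15]);


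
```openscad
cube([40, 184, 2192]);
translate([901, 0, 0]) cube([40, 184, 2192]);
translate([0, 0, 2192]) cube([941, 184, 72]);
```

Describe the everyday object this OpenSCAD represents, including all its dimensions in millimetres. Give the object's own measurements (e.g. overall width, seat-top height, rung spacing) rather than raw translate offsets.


A door frame. The clear opening is 861 mm wide and 2192 mm high. Two 40 mm wide jambs, 184 mm deep, stand either side of the opening from the floor to the top of the opening. A 72 mm thick head sits across the top of both jambs, spanning the full outside width of the frame.


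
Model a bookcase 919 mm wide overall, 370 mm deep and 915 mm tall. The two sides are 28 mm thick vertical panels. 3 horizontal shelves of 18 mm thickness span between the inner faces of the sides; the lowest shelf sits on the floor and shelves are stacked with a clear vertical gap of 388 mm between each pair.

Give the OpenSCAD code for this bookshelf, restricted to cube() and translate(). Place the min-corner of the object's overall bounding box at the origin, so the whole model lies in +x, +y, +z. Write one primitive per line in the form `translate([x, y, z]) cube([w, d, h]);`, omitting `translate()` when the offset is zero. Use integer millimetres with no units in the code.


cube([28, 370, 915]);
translate([891, 0, 0]) cube([28, 370, 915]);
translate([28, 0, 0]) cube([863, 370, 18]);
translate([28, 0, 406]) cube([863, 370, 18]);
translate([28, 0, 812]) cube([863, 370, 18]);


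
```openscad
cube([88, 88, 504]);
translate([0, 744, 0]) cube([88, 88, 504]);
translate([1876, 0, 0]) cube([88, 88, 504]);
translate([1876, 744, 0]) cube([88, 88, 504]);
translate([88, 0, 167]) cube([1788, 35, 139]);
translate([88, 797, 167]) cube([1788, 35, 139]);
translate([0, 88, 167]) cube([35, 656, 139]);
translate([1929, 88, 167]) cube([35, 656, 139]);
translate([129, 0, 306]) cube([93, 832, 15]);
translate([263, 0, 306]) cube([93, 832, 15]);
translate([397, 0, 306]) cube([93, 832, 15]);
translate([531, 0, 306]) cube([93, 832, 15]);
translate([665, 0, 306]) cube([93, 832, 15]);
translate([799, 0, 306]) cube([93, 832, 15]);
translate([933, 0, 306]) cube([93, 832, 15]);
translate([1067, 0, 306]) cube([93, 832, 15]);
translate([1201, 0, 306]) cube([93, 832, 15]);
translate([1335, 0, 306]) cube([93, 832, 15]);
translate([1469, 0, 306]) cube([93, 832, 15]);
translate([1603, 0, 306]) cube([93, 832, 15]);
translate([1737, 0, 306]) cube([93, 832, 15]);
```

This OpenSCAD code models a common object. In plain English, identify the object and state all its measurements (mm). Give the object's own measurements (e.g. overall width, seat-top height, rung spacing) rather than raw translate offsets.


A bed frame 1964 mm long (x) by 832 mm wide (y). Four 88×88 mm corner posts, 504 mm tall, at the corners of the footprint. Four rails of 35 mm thickness and 139 mm height run between adjacent posts with their undersides at z = 167 mm, their outer faces flush with the outside of the frame (the two x-running rails run between the posts' inner faces; the two y-running rails run between the posts' inner faces). 13 slats, each 93 mm wide (x) and 15 mm thick, lie across the top of the two x-running rails, running the full 832 mm width of the frame in y; along x they sit between the end posts with a 41 mm gap after the −x posts and between neighbouring slats, leaving 46 mm before the +x posts.


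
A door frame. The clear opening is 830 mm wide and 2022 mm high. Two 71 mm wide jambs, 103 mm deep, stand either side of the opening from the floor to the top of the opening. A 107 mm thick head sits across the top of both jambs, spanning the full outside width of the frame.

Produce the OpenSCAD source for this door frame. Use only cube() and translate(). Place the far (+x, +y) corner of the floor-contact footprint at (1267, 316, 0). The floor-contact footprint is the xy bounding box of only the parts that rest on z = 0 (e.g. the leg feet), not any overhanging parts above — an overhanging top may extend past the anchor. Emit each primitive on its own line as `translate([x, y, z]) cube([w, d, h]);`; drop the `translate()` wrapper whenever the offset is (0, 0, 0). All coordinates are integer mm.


translate([295, 213, 0]) cube([71, 103, 2022]);
translate([1196, 213, 0]) cube([71, 103, 2022]);
translate([295, 213, 2022]) cube([972, 103, 107]);


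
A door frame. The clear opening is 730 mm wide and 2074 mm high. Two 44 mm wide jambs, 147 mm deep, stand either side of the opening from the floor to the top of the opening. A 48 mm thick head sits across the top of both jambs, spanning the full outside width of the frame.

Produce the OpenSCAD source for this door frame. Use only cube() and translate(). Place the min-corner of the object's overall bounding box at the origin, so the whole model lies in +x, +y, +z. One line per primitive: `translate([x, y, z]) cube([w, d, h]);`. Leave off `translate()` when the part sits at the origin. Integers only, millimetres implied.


cube([44, 147, 2074]);
translate([774, 0, 0]) cube([44, 147, 2074]);
translate([0, 0, 2074]) cube([818, 147, 48]);


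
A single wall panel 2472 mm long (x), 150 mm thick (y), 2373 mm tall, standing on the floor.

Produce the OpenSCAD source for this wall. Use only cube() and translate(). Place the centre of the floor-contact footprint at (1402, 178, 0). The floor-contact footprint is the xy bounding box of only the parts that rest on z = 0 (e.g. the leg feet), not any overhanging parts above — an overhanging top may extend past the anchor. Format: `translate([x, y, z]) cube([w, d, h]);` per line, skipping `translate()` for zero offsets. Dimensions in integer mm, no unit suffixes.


translate([166, 103, 0]) cube([2472, 150, 2373]);


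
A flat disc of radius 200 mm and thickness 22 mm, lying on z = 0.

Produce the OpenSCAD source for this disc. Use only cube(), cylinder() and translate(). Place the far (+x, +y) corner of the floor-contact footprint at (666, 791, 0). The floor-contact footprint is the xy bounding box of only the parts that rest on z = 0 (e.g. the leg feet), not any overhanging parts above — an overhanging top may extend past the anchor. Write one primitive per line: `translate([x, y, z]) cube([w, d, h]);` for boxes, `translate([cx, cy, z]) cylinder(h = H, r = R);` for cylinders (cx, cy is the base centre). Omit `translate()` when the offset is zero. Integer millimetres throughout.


translate([466, 591, 0]) cylinder(h = 22, r = 200);


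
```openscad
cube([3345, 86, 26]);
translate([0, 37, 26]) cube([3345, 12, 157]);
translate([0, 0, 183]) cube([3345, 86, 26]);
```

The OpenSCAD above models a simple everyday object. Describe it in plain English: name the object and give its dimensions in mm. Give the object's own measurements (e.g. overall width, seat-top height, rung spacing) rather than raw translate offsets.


An I-beam lying along x, 3345 mm long. Overall section height 209 mm. Two flanges 86 mm wide (y) and 26 mm thick, one on the floor and one at the top; a web 12 mm thick runs between them, centred on the flange width.


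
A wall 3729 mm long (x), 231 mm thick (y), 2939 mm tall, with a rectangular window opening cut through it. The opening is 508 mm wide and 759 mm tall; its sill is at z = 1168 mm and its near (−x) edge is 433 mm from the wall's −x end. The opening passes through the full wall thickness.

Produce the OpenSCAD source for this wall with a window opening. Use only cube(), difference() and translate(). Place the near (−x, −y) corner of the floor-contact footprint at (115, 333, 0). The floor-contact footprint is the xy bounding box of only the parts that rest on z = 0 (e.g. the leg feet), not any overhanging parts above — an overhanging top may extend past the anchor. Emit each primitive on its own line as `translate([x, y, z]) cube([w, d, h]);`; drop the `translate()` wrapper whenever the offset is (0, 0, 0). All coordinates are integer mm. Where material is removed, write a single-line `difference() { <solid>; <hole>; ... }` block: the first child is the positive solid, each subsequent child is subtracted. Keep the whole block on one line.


difference() { translate([115, 333, 0]) cube([3729, 231, 2939]); translate([548, 333, 1168]) cube([508, 231, 759]); }


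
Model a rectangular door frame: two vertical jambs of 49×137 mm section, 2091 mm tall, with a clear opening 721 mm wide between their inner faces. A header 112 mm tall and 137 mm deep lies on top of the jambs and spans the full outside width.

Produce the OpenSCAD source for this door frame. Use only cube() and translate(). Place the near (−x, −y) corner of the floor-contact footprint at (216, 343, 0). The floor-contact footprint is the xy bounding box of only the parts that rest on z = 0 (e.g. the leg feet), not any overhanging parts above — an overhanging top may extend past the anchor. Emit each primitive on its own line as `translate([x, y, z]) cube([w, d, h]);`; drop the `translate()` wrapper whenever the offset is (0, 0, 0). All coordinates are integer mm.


translate([216, 343, 0]) cube([49, 137, 2091]);
translate([986, 343, 0]) cube([49, 137, 2091]);
translate([216, 343, 2091]) cube([819, 137, 112]);


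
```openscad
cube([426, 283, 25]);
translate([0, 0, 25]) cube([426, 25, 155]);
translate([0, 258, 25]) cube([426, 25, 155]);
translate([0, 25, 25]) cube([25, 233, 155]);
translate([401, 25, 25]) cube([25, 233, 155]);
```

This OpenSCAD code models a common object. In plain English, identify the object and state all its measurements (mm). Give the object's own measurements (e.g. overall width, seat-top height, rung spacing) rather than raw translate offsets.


An open-topped rectangular box: outside dimensions 426×283×180 mm, with a uniform wall and base thickness of 25 mm. The base is a full 426×283 slab on the floor; four walls sit on top of the base. The front and back walls (the −y and +y sides) span the full width; the two side walls fit between them.


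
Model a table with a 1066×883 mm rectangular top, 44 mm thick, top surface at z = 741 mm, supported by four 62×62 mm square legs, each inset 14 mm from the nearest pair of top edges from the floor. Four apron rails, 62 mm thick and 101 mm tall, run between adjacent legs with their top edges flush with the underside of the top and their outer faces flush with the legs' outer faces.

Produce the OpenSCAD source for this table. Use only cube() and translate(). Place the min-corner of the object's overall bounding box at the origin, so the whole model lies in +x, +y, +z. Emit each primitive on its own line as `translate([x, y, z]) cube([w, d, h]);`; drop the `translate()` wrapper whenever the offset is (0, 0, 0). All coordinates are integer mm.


// leg_h = 741 - 44 = 697
// apron z = 697 - 101 = 596
translate([0, 0, 697]) cube([1066, 883, 44]);
translate([14, 14, 0]) cube([62, 62, 697]);
translate([990, 14, 0]) cube([62, 62, 697]);
translate([14, 807, 0]) cube([62, 62, 697]);
translate([990, 807, 0]) cube([62, 62, 697]);
translate([76, 14, 596]) cube([914, 62, 101]);
translate([76, 807, 596]) cube([914, 62, 101]);
translate([14, 76, 596]) cube([62, 731, 101]);
translate([990, 76, 596]) cube([62, 731, 101]);


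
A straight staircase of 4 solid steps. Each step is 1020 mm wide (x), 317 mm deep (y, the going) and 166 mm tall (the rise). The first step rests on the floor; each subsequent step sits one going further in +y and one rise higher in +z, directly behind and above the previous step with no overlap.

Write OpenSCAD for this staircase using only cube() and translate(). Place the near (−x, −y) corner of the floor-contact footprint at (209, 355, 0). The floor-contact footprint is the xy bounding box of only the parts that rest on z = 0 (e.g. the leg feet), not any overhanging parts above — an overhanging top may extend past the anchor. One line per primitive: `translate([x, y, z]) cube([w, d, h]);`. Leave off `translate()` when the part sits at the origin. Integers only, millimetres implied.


translate([209, 355, 0]) cube([1020, 317, 166]);
translate([209, 672, 166]) cube([1020, 317, 166]);
translate([209, 989, 332]) cube([1020, 317, 166]);
translate([209, 1306, 498]) cube([1020, 317, 166]);


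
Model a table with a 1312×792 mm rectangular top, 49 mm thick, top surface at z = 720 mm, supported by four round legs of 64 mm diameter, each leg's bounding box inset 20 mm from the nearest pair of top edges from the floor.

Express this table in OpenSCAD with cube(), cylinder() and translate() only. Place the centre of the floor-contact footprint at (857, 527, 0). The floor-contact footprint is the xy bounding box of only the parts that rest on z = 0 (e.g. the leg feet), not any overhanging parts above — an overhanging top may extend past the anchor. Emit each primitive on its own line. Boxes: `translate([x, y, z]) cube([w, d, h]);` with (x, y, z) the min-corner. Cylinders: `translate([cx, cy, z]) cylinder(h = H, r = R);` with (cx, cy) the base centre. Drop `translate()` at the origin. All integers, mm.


translate([201, 131, 671]) cube([1312, 792, 49]);
translate([253, 183, 0]) cylinder(h = 671, r = 32);
translate([1461, 183, 0]) cylinder(h = 671, r = 32);
translate([253, 871, 0]) cylinder(h = 671, r = 32);
translate([1461, 871, 0]) cylinder(h = 671, r = 32);


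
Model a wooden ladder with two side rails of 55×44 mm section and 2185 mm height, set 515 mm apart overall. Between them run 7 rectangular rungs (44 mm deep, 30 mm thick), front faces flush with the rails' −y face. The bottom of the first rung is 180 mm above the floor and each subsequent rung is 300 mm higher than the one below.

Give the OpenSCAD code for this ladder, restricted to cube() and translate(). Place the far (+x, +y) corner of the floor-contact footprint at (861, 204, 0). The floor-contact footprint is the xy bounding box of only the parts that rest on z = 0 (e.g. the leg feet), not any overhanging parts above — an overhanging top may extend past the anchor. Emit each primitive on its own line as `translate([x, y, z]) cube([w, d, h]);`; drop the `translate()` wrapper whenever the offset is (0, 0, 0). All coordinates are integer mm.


translate([346, 160, 0]) cube([55, 44, 2185]);
translate([806, 160, 0]) cube([55, 44, 2185]);
translate([401, 160, 180]) cube([405, 44, 30]);
translate([401, 160, 480]) cube([405, 44, 30]);
translate([401, 160, 780]) cube([405, 44, 30]);
translate([401, 160, 1080]) cube([405, 44, 30]);
translate([401, 160, 1380]) cube([405, 44, 30]);
translate([401, 160, 1680]) cube([405, 44, 30]);
translate([401, 160, 1980]) cube([405, 44, 30]);


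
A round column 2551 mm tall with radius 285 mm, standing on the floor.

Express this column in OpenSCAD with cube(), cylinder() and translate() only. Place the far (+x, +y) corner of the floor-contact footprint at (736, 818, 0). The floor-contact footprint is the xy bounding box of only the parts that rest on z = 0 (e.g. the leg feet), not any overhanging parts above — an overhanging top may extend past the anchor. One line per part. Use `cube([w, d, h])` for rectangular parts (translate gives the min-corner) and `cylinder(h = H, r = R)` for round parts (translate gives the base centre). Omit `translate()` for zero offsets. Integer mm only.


translate([451, 533, 0]) cylinder(h = 2551, r = 285);


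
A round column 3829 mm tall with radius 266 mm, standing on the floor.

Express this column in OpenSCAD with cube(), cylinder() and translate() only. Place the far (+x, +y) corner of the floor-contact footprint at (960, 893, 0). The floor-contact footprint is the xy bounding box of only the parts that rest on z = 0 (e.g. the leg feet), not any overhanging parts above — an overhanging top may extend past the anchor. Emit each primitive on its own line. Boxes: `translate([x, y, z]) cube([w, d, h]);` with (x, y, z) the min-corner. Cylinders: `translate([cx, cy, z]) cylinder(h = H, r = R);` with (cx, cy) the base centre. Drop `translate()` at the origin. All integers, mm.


translate([694, 627, 0]) cylinder(h = 3829, r = 266);


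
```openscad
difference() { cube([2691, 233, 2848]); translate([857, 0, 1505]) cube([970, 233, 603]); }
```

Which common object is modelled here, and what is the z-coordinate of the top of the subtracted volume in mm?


A wall with a window opening. The window head height is 2108 mm.

A wall with a rectangular opening subtracted — a window. Sill at z = 1505, opening 603 mm tall, so the head is at 1505 + 603 = 2108 mm.


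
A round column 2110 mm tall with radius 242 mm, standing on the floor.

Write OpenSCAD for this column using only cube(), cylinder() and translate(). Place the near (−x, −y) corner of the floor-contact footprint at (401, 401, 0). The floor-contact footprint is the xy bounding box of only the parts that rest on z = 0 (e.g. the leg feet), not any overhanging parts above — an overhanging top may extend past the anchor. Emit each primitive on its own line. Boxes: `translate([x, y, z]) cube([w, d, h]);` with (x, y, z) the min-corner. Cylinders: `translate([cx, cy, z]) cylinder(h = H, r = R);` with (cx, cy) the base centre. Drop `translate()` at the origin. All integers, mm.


translate([643, 643, 0]) cylinder(h = 2110, r = 242);


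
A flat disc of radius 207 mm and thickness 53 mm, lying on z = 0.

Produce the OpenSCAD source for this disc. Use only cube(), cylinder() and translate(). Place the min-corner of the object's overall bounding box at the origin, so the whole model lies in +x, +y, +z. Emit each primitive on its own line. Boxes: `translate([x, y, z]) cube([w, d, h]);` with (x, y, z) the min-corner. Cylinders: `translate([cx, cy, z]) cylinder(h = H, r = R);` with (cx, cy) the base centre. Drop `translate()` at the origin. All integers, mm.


translate([207, 207, 0]) cylinder(h = 53, r = 207);


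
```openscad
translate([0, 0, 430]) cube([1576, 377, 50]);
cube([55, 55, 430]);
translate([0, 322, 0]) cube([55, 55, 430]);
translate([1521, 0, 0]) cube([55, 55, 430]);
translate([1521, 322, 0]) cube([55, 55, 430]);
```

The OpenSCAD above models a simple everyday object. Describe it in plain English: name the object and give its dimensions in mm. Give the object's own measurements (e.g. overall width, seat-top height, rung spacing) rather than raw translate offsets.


A bench: a 1576×377 mm seat slab, 50 mm thick, top at z = 480 mm, on four 55×55 mm square legs flush with the seat corners and standing on z = 0.


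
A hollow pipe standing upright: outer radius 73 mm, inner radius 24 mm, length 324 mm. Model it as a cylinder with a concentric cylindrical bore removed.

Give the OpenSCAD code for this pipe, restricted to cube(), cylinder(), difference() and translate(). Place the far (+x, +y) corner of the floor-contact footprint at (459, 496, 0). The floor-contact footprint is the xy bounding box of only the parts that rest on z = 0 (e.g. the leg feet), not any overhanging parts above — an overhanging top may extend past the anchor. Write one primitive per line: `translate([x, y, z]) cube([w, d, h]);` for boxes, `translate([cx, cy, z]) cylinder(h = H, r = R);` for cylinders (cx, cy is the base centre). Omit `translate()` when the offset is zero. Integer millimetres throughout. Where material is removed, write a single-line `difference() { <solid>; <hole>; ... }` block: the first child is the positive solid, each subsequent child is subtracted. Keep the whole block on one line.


difference() { translate([386, 423, 0]) cylinder(h = 324, r = 73); translate([386, 423, 0]) cylinder(h = 324, r = 24); }


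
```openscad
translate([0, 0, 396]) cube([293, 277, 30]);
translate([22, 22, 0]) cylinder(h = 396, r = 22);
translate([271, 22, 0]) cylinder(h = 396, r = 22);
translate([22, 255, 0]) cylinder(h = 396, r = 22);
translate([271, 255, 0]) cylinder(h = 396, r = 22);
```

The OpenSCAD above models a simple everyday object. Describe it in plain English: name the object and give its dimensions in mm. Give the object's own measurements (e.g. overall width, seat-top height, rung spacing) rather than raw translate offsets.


A four-legged stool. The seat is a 293×277×30 mm slab whose top surface is at z = 426 mm; four round legs, each 44 mm in diameter, run from the floor (z = 0) to the underside of the seat, each leg's axis is inset half a diameter from the nearest pair of seat edges (so the leg's bounding box is flush with the corner).


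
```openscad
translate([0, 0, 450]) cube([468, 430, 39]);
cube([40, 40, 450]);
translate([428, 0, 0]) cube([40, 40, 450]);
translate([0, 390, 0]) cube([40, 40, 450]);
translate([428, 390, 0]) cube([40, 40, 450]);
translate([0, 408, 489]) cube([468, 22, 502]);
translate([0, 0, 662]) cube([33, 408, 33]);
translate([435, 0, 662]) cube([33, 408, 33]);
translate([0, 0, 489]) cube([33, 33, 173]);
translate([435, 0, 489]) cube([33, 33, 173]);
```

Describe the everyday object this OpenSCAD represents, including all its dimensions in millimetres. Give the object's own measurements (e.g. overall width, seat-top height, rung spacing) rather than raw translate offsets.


A chair. The seat is a 468×430×39 mm slab with its top at z = 489 mm, on four 40×40 mm corner legs (flush with the seat edges, standing on z = 0). A flat backrest 22 mm thick, 502 mm tall, spans the full seat width and rises from the seat top along its +y edge, rear face flush with the rear of the seat. Two armrests of 33×33 mm section run along each side from the seat's front edge to the front of the backrest, top faces 206 mm above the seat top and outer faces flush with the seat's x-edges; a 33×33 mm post under the front of each armrest stands on the seat at the front corner.


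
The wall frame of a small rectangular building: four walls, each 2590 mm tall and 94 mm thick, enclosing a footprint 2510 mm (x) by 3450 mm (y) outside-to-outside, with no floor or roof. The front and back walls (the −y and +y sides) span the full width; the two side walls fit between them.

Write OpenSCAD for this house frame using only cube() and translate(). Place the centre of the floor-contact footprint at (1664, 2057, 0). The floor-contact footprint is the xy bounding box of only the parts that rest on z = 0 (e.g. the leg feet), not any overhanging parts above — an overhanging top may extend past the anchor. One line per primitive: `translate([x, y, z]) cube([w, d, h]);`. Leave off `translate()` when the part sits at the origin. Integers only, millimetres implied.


translate([409, 332, 0]) cube([2510, 94, 2590]);
translate([409, 3688, 0]) cube([2510, 94, 2590]);
translate([409, 426, 0]) cube([94, 3262, 2590]);
translate([2825, 426, 0]) cube([94, 3262, 2590]);


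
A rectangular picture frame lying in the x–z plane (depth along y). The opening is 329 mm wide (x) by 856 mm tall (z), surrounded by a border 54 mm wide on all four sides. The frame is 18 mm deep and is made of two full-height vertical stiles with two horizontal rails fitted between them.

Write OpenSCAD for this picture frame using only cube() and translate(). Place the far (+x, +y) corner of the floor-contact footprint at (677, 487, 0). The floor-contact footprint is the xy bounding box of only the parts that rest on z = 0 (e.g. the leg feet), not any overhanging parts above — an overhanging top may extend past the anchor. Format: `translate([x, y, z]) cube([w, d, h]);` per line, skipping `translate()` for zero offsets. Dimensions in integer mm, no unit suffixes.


translate([240, 469, 0]) cube([54, 18, 964]);
translate([623, 469, 0]) cube([54, 18, 964]);
translate([294, 469, 0]) cube([329, 18, 54]);
translate([294, 469, 910]) cube([329, 18, 54]);


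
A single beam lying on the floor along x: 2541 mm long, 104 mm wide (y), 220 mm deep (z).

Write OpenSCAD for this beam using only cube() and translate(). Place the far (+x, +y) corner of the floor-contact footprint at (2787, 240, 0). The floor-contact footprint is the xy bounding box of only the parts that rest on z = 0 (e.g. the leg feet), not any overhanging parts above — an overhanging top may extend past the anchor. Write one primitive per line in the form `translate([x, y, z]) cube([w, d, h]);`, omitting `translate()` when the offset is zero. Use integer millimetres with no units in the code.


translate([246, 136, 0]) cube([2541, 104, 220]);
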